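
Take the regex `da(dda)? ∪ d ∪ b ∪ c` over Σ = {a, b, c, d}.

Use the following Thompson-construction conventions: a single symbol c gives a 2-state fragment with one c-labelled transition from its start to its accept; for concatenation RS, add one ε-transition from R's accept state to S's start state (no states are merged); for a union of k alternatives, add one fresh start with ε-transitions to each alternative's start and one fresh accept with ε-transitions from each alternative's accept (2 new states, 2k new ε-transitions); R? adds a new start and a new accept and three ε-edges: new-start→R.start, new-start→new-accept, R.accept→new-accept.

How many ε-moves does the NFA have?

Bottom-up over the parse tree:
Each of the 8 symbol leaves contributes 0 ε-transitions.
  dda = 2 ε-transitions
  (dda)? = 5 ε-transitions
  da(dda)? = 7 ε-transitions
  da(dda)? ∪ d ∪ b ∪ c = 15 ε-transitions

15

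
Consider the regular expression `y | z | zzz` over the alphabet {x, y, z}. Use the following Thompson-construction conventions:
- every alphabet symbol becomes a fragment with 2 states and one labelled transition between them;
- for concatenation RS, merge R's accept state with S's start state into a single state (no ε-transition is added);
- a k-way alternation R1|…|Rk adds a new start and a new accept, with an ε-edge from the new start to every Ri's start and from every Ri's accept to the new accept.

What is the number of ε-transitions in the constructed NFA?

6

By structural recursion:
Each of the 5 symbol leaves contributes 0 ε-transitions.
  zzz : 0 ε-transitions
  y | z | zzz : 6 ε-transitions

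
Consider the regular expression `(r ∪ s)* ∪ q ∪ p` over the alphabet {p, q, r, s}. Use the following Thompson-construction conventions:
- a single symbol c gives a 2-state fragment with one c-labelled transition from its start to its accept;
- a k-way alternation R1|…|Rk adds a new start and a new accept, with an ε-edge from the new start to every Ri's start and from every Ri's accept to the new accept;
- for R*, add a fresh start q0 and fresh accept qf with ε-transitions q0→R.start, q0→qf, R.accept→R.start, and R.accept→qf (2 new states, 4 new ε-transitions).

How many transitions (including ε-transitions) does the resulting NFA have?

Building bottom-up:
Each of the 4 symbol leaves contributes 1 transition (1 symbol, 0 ε).
  r ∪ s : 6 transitions (2 symbol, 4 ε)
  (r ∪ s)* : 10 transitions (2 symbol, 8 ε)
  (r ∪ s)* ∪ q ∪ p : 18 transitions (4 symbol, 14 ε)

18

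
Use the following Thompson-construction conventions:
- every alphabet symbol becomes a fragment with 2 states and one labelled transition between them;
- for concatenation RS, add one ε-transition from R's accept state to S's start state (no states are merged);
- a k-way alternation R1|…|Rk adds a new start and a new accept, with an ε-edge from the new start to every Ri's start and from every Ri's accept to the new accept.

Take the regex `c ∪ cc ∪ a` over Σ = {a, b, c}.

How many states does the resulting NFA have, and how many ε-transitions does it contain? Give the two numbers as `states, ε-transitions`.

10, 7

Building bottom-up:
Each of the 4 symbol leaves contributes 2 states and 0 ε-transitions.
  cc = 4 states, 1 ε-transition
  c ∪ cc ∪ a = 10 states, 7 ε-transitions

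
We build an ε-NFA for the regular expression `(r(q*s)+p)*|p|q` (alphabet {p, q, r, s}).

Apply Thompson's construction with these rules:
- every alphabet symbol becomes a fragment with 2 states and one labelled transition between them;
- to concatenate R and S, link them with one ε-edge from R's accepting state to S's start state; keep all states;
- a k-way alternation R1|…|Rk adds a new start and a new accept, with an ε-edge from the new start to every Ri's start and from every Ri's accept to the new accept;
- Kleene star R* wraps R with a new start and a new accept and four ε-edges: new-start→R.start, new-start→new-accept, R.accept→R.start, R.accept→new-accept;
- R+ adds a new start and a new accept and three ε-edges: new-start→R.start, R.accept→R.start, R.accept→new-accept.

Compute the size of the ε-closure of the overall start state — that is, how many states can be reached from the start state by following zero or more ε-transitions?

7

Compute the ε-closure size of each fragment's start state recursively; a symbol fragment's start has no outgoing ε-edge, so its closure is just itself (size 1).
  q* — |closure| = 1 (new start) + 1 (body) + 1 (new accept) = 3
  q*s — the left operand accepts ε, so the closure extends into the next operand (via the concat ε-link); |closure| = 3 + 1 = 4
  (q*s)+ — new start ε-reaches only the body's start; the new accept needs a symbol first: |closure| = 1 + 4 = 5
  r(q*s)+p — same as the first factor's closure: |closure| = 1
  (r(q*s)+p)* — new start has ε-edges to the inner start and to the new accept, so |closure| = 2 + 1 = 3
  (r(q*s)+p)*|p|q — new start ε-reaches every alternative's start; at least one alternative accepts ε, so the union's new accept is reached too: |closure| = 1 + 3 + 1 + 1 + 1 = 7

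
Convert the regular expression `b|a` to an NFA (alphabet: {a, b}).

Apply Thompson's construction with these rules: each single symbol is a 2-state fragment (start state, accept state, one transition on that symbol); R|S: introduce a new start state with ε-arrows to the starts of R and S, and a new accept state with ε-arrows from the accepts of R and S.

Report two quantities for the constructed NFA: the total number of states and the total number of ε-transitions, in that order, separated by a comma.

6, 4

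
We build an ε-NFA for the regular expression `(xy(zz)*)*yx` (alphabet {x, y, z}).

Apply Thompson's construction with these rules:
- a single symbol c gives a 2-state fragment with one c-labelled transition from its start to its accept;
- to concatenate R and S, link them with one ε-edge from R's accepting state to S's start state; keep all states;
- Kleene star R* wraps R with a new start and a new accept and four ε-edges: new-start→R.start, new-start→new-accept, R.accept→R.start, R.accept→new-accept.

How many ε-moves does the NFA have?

13

Building bottom-up:
Each of the 6 symbol leaves contributes 0 ε-transitions.
  zz — 1 ε-transition
  (zz)* — 5 ε-transitions
  xy(zz)* — 7 ε-transitions
  (xy(zz)*)* — 11 ε-transitions
  (xy(zz)*)*yx — 13 ε-transitions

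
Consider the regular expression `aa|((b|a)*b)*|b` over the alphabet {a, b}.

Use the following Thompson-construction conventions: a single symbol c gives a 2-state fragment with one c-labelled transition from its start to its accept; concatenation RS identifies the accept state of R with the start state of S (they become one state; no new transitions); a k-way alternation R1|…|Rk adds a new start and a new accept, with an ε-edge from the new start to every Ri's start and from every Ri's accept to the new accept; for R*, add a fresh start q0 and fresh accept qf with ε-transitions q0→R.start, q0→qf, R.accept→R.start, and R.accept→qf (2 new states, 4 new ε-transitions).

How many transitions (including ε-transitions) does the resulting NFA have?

Recursing over subexpressions:
Each of the 6 symbol leaves contributes 1 transition (1 symbol, 0 ε).
  aa — 2 transitions (2 symbol, 0 ε)
  b|a — 6 transitions (2 symbol, 4 ε)
  (b|a)* — 10 transitions (2 symbol, 8 ε)
  (b|a)*b — 11 transitions (3 symbol, 8 ε)
  ((b|a)*b)* — 15 transitions (3 symbol, 12 ε)
  aa|((b|a)*b)*|b — 24 transitions (6 symbol, 18 ε)

24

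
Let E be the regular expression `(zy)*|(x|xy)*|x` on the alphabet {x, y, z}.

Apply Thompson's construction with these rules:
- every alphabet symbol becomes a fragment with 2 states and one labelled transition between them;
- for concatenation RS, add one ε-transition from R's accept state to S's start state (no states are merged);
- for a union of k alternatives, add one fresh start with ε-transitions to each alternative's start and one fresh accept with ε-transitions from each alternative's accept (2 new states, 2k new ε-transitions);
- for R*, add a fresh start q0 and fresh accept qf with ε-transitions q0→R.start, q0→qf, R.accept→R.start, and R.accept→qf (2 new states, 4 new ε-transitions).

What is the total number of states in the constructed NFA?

Recursing over subexpressions:
Each of the 6 symbol leaves contributes a 2-state fragment.
  zy — 4 states
  (zy)* — 6 states
  xy — 4 states
  x|xy — 8 states
  (x|xy)* — 10 states
  (zy)*|(x|xy)*|x — 20 states

20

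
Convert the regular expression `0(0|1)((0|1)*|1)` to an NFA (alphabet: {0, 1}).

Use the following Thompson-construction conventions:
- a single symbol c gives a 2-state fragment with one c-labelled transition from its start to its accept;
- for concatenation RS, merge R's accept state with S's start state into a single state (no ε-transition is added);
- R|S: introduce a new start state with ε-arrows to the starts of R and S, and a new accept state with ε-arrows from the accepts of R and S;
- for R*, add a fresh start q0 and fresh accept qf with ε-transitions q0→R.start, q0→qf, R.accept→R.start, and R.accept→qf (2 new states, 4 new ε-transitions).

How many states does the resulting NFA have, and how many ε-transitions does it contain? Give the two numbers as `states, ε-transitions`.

18, 16

Per subexpression:
Each of the 6 symbol leaves contributes 2 states and 0 ε-transitions.
  0|1 : 6 states, 4 ε-transitions
  0|1 : 6 states, 4 ε-transitions
  (0|1)* : 8 states, 8 ε-transitions
  (0|1)*|1 : 12 states, 12 ε-transitions
  0(0|1)((0|1)*|1) : 18 states, 16 ε-transitions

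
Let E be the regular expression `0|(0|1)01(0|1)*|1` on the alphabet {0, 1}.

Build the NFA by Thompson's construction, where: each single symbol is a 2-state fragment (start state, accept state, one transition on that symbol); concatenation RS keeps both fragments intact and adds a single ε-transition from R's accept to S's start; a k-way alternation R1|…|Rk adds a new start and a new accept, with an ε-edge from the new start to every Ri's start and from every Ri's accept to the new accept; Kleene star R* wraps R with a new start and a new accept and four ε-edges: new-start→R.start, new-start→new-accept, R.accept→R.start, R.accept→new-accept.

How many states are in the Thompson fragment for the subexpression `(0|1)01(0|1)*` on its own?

18

Fragment for `(0|1)01(0|1)*`:
Each of the 6 symbol leaves contributes a 2-state fragment.
  0|1 = 6 states
  0|1 = 6 states
  (0|1)* = 8 states
  (0|1)01(0|1)* = 18 states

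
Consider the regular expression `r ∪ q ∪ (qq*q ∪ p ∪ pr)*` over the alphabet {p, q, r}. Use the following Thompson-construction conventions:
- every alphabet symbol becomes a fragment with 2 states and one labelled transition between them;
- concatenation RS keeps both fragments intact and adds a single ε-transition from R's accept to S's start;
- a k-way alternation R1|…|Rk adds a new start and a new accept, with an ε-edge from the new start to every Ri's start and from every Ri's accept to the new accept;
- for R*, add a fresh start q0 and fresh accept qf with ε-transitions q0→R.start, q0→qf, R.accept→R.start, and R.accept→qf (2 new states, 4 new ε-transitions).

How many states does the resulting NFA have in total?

Bottom-up over the parse tree:
Each of the 8 symbol leaves contributes a 2-state fragment.
  q* : 4 states
  qq*q : 8 states
  pr : 4 states
  qq*q ∪ p ∪ pr : 16 states
  (qq*q ∪ p ∪ pr)* : 18 states
  r ∪ q ∪ (qq*q ∪ p ∪ pr)* : 24 states

24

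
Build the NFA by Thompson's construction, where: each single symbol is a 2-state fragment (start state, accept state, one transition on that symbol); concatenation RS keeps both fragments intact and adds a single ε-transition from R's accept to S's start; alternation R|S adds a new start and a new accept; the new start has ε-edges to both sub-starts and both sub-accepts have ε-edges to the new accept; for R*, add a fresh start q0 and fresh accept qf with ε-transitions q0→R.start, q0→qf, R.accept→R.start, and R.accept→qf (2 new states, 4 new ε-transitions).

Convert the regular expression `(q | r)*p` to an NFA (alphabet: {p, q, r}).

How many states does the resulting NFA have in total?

10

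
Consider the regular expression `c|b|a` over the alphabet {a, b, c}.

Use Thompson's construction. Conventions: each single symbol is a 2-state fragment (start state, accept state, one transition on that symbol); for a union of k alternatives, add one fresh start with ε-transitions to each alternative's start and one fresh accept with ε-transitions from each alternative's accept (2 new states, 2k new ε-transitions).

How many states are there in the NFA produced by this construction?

By structural recursion:
Each of the 3 symbol leaves contributes a 2-state fragment.
  c|b|a = 8 states

8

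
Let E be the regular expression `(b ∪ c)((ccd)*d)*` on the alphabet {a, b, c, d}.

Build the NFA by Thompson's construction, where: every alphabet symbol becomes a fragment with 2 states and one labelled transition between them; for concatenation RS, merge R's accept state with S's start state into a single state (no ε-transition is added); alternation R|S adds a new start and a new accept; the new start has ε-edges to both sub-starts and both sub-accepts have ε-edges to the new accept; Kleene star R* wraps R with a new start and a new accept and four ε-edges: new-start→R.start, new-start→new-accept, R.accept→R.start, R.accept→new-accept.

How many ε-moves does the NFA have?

Bottom-up over the parse tree:
Each of the 6 symbol leaves contributes 0 ε-transitions.
  b ∪ c = 4 ε-transitions
  ccd = 0 ε-transitions
  (ccd)* = 4 ε-transitions
  (ccd)*d = 4 ε-transitions
  ((ccd)*d)* = 8 ε-transitions
  (b ∪ c)((ccd)*d)* = 12 ε-transitions

12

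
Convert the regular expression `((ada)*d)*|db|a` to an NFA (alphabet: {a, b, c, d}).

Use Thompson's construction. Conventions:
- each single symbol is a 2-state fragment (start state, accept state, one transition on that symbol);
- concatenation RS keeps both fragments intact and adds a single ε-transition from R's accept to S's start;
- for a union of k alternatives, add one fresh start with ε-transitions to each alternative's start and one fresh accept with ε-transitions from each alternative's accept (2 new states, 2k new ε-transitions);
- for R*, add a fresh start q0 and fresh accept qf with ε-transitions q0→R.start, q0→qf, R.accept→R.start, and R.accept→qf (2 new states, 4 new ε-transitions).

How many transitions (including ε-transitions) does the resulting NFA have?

By structural recursion:
Each of the 7 symbol leaves contributes 1 transition (1 symbol, 0 ε).
  ada — 5 transitions (3 symbol, 2 ε)
  (ada)* — 9 transitions (3 symbol, 6 ε)
  (ada)*d — 11 transitions (4 symbol, 7 ε)
  ((ada)*d)* — 15 transitions (4 symbol, 11 ε)
  db — 3 transitions (2 symbol, 1 ε)
  ((ada)*d)*|db|a — 25 transitions (7 symbol, 18 ε)

25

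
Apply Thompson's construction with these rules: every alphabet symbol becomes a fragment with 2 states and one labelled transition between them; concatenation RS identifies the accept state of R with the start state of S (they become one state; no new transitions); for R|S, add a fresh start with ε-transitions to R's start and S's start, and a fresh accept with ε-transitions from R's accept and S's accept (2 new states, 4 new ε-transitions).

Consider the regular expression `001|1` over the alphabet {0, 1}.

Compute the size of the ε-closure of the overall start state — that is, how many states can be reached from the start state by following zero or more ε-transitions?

3

Work bottom-up. For each fragment F, track |ε-closure(F.start)| and whether F's accept lies in that closure (i.e. whether F accepts ε). A single-symbol fragment has closure size 1 and does not accept ε.
  001 → C equals the left operand's closure size = 1 (its accept is not ε-reachable, so the closure stops there)
  001|1 → new start ε-reaches every alternative's start; none of them accept ε, so the new accept is not reached: C = 1 + 1 + 1 = 3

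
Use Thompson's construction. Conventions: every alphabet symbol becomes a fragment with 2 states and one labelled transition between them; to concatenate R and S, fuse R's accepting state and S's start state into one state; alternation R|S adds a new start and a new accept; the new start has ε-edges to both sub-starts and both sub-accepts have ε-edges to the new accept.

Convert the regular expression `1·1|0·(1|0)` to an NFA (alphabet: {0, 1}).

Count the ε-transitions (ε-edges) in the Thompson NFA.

Per subexpression:
Each of the 5 symbol leaves contributes 0 ε-transitions.
  1·1 : 0 ε-transitions
  1|0 : 4 ε-transitions
  0·(1|0) : 4 ε-transitions
  1·1|0·(1|0) : 8 ε-transitions

8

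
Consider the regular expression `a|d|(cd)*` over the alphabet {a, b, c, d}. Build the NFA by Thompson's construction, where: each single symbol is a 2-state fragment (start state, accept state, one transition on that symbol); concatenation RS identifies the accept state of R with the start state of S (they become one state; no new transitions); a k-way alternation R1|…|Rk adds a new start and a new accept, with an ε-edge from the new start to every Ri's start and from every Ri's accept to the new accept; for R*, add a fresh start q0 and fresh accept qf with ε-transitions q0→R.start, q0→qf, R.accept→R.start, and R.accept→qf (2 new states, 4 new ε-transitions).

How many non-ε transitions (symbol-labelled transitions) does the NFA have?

4

Per subexpression:
Each of the 4 symbol leaves contributes exactly 1 symbol transition.
  cd : 2 symbol transitions
  (cd)* : 2 symbol transitions
  a|d|(cd)* : 4 symbol transitions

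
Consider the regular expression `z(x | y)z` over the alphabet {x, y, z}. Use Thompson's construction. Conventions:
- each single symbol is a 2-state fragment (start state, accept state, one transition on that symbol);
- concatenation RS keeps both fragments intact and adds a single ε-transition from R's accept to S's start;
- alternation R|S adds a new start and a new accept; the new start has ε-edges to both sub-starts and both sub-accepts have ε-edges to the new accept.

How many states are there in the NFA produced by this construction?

10

Bottom-up over the parse tree:
Each of the 4 symbol leaves contributes a 2-state fragment.
  x | y = 6 states
  z(x | y)z = 10 states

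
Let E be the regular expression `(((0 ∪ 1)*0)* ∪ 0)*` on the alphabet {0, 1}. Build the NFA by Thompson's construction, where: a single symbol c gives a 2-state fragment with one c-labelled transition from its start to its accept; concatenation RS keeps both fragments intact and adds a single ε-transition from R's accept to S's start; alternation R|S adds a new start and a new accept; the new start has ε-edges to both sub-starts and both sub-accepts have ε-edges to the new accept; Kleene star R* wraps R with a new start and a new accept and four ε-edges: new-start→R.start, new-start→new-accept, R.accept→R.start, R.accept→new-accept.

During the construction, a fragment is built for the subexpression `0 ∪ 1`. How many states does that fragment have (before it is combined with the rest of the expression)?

6

Fragment for `0 ∪ 1`:
Each of the 2 symbol leaves contributes a 2-state fragment.
  0 ∪ 1 : 6 states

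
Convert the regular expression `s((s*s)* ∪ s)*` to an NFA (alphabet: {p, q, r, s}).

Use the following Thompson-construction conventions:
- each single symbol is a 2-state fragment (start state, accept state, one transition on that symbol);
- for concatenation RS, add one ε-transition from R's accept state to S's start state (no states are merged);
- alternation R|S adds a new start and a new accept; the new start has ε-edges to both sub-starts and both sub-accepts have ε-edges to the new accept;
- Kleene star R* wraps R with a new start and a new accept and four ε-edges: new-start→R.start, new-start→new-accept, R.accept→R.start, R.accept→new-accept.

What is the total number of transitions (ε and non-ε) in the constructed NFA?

By structural recursion:
Each of the 4 symbol leaves contributes 1 transition (1 symbol, 0 ε).
  s* : 5 transitions (1 symbol, 4 ε)
  s*s : 7 transitions (2 symbol, 5 ε)
  (s*s)* : 11 transitions (2 symbol, 9 ε)
  (s*s)* ∪ s : 16 transitions (3 symbol, 13 ε)
  ((s*s)* ∪ s)* : 20 transitions (3 symbol, 17 ε)
  s((s*s)* ∪ s)* : 22 transitions (4 symbol, 18 ε)

22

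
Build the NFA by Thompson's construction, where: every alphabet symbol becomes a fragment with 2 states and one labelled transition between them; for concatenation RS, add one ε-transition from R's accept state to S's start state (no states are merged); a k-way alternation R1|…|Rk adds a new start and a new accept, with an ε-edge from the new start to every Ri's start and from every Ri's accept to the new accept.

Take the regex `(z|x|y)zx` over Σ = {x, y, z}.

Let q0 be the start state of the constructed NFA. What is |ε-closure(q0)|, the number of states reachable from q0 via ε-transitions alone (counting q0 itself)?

4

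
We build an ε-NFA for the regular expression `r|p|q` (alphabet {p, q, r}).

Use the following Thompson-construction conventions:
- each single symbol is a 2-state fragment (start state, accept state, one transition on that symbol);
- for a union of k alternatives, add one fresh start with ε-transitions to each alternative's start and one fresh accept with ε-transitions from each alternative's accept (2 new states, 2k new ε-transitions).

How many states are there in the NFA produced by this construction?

8

By structural recursion:
Each of the 3 symbol leaves contributes a 2-state fragment.
  r|p|q = 8 states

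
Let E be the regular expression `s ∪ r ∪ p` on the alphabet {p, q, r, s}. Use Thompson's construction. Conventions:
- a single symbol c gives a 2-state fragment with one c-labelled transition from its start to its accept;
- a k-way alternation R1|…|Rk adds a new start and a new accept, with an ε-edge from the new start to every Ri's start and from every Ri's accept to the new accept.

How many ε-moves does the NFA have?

Recursing over subexpressions:
Each of the 3 symbol leaves contributes 0 ε-transitions.
  s ∪ r ∪ p : 6 ε-transitions

6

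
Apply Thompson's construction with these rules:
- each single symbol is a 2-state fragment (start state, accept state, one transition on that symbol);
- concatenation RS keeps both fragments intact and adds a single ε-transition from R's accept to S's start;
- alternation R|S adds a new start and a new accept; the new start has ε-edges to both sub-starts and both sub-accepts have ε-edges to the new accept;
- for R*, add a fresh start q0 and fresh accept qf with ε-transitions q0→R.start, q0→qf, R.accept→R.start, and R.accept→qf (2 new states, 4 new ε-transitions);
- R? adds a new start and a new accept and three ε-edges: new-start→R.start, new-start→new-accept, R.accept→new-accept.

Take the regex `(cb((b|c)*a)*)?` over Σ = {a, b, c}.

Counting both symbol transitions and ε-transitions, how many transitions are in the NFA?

Per subexpression:
Each of the 5 symbol leaves contributes 1 transition (1 symbol, 0 ε).
  b|c : 6 transitions (2 symbol, 4 ε)
  (b|c)* : 10 transitions (2 symbol, 8 ε)
  (b|c)*a : 12 transitions (3 symbol, 9 ε)
  ((b|c)*a)* : 16 transitions (3 symbol, 13 ε)
  cb((b|c)*a)* : 20 transitions (5 symbol, 15 ε)
  (cb((b|c)*a)*)? : 23 transitions (5 symbol, 18 ε)

23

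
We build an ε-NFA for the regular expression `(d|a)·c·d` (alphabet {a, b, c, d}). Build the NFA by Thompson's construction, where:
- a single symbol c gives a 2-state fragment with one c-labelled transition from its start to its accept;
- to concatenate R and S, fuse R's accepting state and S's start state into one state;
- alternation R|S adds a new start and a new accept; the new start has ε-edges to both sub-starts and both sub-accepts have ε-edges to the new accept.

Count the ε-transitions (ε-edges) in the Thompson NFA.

4

Recursing over subexpressions:
Each of the 4 symbol leaves contributes 0 ε-transitions.
  d|a → 4 ε-transitions
  (d|a)·c·d → 4 ε-transitions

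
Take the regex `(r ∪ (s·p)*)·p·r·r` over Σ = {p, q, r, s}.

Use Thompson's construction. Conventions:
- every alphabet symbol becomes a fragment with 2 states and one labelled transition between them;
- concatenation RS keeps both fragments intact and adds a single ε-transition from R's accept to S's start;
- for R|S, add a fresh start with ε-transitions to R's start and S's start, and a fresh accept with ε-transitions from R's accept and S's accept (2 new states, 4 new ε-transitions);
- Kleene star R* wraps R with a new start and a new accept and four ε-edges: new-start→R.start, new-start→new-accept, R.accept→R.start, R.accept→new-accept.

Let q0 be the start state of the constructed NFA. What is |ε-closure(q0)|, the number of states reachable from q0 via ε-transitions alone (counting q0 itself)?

Work bottom-up. For each fragment F, track |ε-closure(F.start)| and whether F's accept lies in that closure (i.e. whether F accepts ε). A single-symbol fragment has closure size 1 and does not accept ε.
  s·p : same as the first factor's closure: |closure| = 1
  (s·p)* : new start has ε-edges to the inner start and to the new accept, so |closure| = 2 + 1 = 3
  r ∪ (s·p)* : new start ε-reaches every alternative's start; at least one alternative accepts ε, so the union's new accept is reached too: |closure| = 1 + 1 + 3 + 1 = 6
  (r ∪ (s·p)*)·p·r·r : the left operand accepts ε, so the closure extends into the next operand (via the concat ε-link); |closure| = 6 + 1 = 7

7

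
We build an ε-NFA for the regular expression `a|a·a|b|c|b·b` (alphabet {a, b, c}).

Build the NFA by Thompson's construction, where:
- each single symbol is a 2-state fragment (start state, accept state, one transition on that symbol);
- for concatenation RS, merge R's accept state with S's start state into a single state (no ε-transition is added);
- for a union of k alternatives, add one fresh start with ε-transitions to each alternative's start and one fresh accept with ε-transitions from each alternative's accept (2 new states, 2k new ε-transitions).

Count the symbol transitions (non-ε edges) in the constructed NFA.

Per subexpression:
Each of the 7 symbol leaves contributes exactly 1 symbol transition.
  a·a : 2 symbol transitions
  b·b : 2 symbol transitions
  a|a·a|b|c|b·b : 7 symbol transitions

7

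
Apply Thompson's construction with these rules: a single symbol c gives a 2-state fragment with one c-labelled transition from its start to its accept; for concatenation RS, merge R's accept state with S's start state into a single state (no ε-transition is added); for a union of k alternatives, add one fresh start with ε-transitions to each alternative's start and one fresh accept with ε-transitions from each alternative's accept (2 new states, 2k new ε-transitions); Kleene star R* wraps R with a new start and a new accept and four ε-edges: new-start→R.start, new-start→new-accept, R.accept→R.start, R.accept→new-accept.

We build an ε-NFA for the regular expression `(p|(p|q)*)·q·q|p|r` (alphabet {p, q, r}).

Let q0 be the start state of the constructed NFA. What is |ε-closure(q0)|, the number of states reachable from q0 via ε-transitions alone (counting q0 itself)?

11

Let C(F) = |ε-closure(F.start)| within fragment F, and note whether F accepts ε. Symbol fragments have C = 1 and do not accept ε. Then:
  p|q : new start ε-reaches every alternative's start; none of them accept ε, so the new accept is not reached: |ε-closure| = 1 + 1 + 1 = 3
  (p|q)* : |ε-closure| = 1 (new start) + 3 (body) + 1 (new accept) = 5
  p|(p|q)* : |ε-closure| = 1 (new start) + (1 + 5) + 1 (new accept, since some branch ε-reaches its own accept) = 8
  (p|(p|q)*)·q·q : |ε-closure| = 8 + (1−1) = 8 (closure spills across the concat boundary because the left factor accepts ε)
  (p|(p|q)*)·q·q|p|r : new start ε-reaches every alternative's start; none of them accept ε, so the new accept is not reached: |ε-closure| = 1 + 8 + 1 + 1 = 11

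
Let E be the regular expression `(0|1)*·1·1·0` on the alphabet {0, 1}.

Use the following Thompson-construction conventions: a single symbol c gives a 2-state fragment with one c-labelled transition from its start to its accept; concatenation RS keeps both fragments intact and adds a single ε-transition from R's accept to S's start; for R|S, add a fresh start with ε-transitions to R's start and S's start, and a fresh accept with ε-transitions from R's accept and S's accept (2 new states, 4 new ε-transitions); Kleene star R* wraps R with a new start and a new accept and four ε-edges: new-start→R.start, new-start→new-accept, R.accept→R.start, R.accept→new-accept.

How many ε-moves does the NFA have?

11

Per subexpression:
Each of the 5 symbol leaves contributes 0 ε-transitions.
  0|1 = 4 ε-transitions
  (0|1)* = 8 ε-transitions
  (0|1)*·1·1·0 = 11 ε-transitions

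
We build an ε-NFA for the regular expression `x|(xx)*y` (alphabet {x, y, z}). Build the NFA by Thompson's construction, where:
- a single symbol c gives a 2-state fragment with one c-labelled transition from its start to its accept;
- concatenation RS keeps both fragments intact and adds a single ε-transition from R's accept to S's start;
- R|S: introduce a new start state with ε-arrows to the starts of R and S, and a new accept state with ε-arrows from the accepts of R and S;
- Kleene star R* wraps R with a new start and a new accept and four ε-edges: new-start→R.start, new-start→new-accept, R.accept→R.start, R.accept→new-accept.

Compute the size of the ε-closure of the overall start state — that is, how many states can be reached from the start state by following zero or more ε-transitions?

6

Compute the ε-closure size of each fragment's start state recursively; a symbol fragment's start has no outgoing ε-edge, so its closure is just itself (size 1).
  xx → same as the first factor's closure: C = 1
  (xx)* → new start has ε-edges to the inner start and to the new accept, so C = 2 + 1 = 3
  (xx)*y → the left operand accepts ε, so the closure extends into the next operand (via the concat ε-link); C = 3 + 1 = 4
  x|(xx)*y → new start ε-reaches every alternative's start; none of them accept ε, so the new accept is not reached: C = 1 + 1 + 4 = 6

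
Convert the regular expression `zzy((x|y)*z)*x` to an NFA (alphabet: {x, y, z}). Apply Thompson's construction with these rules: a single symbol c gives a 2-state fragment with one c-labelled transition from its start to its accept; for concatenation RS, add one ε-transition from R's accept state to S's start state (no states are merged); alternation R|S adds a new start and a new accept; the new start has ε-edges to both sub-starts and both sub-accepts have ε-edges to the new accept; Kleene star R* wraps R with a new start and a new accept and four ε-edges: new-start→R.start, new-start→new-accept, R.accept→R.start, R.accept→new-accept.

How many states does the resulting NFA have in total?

Per subexpression:
Each of the 7 symbol leaves contributes a 2-state fragment.
  x|y — 6 states
  (x|y)* — 8 states
  (x|y)*z — 10 states
  ((x|y)*z)* — 12 states
  zzy((x|y)*z)*x — 20 states

20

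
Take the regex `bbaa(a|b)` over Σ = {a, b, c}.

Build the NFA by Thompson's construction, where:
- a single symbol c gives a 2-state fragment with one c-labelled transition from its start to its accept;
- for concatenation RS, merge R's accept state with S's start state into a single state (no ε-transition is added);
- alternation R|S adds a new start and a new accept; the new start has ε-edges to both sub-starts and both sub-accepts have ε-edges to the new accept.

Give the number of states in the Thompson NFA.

Building bottom-up:
Each of the 6 symbol leaves contributes a 2-state fragment.
  a|b — 6 states
  bbaa(a|b) — 10 states

10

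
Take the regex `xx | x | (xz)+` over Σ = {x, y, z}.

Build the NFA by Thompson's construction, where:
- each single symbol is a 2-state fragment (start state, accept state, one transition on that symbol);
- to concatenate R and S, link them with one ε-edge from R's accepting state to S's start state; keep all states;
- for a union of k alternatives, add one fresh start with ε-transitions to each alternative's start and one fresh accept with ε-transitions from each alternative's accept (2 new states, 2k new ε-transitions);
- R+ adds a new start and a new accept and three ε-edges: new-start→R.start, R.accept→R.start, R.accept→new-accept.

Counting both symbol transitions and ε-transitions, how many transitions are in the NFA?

Recursing over subexpressions:
Each of the 5 symbol leaves contributes 1 transition (1 symbol, 0 ε).
  xx — 3 transitions (2 symbol, 1 ε)
  xz — 3 transitions (2 symbol, 1 ε)
  (xz)+ — 6 transitions (2 symbol, 4 ε)
  xx | x | (xz)+ — 16 transitions (5 symbol, 11 ε)

16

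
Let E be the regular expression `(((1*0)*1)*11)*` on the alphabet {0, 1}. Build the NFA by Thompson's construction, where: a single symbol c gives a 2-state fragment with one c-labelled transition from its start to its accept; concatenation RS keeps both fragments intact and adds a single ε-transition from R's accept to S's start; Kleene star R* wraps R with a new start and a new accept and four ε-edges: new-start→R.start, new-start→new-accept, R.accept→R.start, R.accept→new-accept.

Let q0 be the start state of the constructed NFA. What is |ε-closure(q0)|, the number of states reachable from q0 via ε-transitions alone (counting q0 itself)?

Compute the ε-closure size of each fragment's start state recursively; a symbol fragment's start has no outgoing ε-edge, so its closure is just itself (size 1).
  1* → new start has ε-edges to the inner start and to the new accept, so |closure| = 2 + 1 = 3
  1*0 → |closure| = 3 + 1 = 4 (closure spills across the concat boundary because the left factor accepts ε)
  (1*0)* → |closure| = 1 (new start) + 4 (body) + 1 (new accept) = 6
  (1*0)*1 → |closure| = 6 + 1 = 7 (closure spills across the concat boundary because the left factor accepts ε)
  ((1*0)*1)* → the star's fresh start ε-reaches both the body's start and the fresh accept: |closure| = 2 + 7 = 9
  ((1*0)*1)*11 → |closure| = 9 + 1 = 10 (closure spills across the concat boundary because the left factor accepts ε)
  (((1*0)*1)*11)* → new start has ε-edges to the inner start and to the new accept, so |closure| = 2 + 10 = 12

12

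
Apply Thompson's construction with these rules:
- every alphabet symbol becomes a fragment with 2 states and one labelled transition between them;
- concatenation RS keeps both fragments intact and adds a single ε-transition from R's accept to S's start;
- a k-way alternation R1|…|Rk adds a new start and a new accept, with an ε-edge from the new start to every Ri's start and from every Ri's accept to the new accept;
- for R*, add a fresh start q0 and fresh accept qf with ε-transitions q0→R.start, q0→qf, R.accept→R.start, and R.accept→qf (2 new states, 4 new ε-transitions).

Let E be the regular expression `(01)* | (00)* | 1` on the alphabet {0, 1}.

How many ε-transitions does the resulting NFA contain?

16

Bottom-up over the parse tree:
Each of the 5 symbol leaves contributes 0 ε-transitions.
  01 : 1 ε-transition
  (01)* : 5 ε-transitions
  00 : 1 ε-transition
  (00)* : 5 ε-transitions
  (01)* | (00)* | 1 : 16 ε-transitions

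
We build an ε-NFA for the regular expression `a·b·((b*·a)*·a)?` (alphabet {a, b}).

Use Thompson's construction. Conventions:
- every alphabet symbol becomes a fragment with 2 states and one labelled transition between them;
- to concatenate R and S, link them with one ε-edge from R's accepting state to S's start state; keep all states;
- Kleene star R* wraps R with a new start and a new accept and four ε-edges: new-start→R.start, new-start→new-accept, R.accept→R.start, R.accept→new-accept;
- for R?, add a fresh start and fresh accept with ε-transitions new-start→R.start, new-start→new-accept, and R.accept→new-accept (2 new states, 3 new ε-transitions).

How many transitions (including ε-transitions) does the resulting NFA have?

20

By structural recursion:
Each of the 5 symbol leaves contributes 1 transition (1 symbol, 0 ε).
  b* → 5 transitions (1 symbol, 4 ε)
  b*·a → 7 transitions (2 symbol, 5 ε)
  (b*·a)* → 11 transitions (2 symbol, 9 ε)
  (b*·a)*·a → 13 transitions (3 symbol, 10 ε)
  ((b*·a)*·a)? → 16 transitions (3 symbol, 13 ε)
  a·b·((b*·a)*·a)? → 20 transitions (5 symbol, 15 ε)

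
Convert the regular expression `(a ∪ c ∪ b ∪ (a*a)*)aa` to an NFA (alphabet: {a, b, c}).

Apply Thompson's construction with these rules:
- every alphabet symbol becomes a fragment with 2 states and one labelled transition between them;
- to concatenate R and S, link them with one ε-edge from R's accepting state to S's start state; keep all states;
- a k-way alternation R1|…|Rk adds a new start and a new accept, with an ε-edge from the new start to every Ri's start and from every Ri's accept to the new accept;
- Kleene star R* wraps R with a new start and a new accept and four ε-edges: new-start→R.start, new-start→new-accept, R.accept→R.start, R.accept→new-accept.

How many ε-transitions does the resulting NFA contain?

19

By structural recursion:
Each of the 7 symbol leaves contributes 0 ε-transitions.
  a* = 4 ε-transitions
  a*a = 5 ε-transitions
  (a*a)* = 9 ε-transitions
  a ∪ c ∪ b ∪ (a*a)* = 17 ε-transitions
  (a ∪ c ∪ b ∪ (a*a)*)aa = 19 ε-transitions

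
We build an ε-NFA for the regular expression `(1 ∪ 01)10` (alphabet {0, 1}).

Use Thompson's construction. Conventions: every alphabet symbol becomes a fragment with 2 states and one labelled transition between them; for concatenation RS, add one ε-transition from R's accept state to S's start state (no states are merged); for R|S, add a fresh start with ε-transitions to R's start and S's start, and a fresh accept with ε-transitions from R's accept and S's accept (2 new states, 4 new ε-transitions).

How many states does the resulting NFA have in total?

12

By structural recursion:
Each of the 5 symbol leaves contributes a 2-state fragment.
  01 : 4 states
  1 ∪ 01 : 8 states
  (1 ∪ 01)10 : 12 states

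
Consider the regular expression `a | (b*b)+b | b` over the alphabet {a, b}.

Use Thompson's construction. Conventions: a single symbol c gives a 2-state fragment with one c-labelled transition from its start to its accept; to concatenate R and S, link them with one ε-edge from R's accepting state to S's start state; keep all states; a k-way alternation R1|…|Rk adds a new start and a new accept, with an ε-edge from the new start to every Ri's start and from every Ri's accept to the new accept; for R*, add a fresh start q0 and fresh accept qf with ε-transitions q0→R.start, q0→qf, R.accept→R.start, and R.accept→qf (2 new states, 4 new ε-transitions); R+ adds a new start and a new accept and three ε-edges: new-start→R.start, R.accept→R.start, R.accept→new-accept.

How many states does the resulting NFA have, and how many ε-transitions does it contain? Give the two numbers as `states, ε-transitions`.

By structural recursion:
Each of the 5 symbol leaves contributes 2 states and 0 ε-transitions.
  b* : 4 states, 4 ε-transitions
  b*b : 6 states, 5 ε-transitions
  (b*b)+ : 8 states, 8 ε-transitions
  (b*b)+b : 10 states, 9 ε-transitions
  a | (b*b)+b | b : 16 states, 15 ε-transitions

16, 15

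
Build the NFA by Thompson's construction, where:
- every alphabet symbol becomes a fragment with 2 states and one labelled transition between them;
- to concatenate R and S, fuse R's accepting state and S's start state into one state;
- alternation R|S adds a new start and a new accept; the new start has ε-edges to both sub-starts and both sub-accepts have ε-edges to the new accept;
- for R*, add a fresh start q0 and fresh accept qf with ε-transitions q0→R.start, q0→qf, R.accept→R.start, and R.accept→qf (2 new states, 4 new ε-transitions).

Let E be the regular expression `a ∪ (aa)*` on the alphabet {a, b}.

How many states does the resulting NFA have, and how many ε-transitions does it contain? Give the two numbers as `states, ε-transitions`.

9, 8

Recursing over subexpressions:
Each of the 3 symbol leaves contributes 2 states and 0 ε-transitions.
  aa : 3 states, 0 ε-transitions
  (aa)* : 5 states, 4 ε-transitions
  a ∪ (aa)* : 9 states, 8 ε-transitions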